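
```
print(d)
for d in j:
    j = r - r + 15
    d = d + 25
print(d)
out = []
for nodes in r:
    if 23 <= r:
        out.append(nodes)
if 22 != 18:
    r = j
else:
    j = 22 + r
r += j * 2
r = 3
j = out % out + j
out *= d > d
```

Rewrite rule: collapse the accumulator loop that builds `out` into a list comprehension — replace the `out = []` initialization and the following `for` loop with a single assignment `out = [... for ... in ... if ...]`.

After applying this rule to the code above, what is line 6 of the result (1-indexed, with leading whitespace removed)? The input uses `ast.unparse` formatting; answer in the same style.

out = [nodes for nodes in r if 23 <= r]

Transformed code:
print(d)
for d in j:
    j = r - r + 15
    d = d + 25
print(d)
out = [nodes for nodes in r if 23 <= r]
if 22 != 18:
    r = j
else:
    j = 22 + r
r += j * 2
r = 3
j = out % out + j
out *= d > d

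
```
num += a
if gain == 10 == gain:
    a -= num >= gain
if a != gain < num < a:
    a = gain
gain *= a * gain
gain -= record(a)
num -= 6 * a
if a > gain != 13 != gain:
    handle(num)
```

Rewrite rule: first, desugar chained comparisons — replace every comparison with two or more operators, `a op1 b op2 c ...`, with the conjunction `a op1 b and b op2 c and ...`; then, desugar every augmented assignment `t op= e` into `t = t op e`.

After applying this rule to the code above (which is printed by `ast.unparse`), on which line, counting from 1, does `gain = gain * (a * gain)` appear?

Transformed code:
num = num + a
if gain == 10 and 10 == gain:
    a = a - (num >= gain)
if a != gain and gain < num and (num < a):
    a = gain
gain = gain * (a * gain)
gain = gain - record(a)
num = num - 6 * a
if a > gain and gain != 13 and (13 != gain):
    handle(num)

6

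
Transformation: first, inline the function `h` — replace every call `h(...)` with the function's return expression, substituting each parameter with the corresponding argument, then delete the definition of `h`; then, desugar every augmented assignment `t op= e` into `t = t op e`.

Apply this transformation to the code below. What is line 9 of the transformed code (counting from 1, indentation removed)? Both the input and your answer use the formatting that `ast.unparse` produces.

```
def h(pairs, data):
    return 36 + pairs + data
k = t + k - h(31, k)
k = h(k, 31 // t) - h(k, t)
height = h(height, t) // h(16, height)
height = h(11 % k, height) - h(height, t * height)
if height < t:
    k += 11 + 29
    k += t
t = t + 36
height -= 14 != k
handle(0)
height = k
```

height = height - (14 != k)

Transformed code:
k = t + k - (36 + 31 + k)
k = 36 + k + 31 // t - (36 + k + t)
height = (36 + height + t) // (36 + 16 + height)
height = 36 + 11 % k + height - (36 + height + t * height)
if height < t:
    k = k + (11 + 29)
    k = k + t
t = t + 36
height = height - (14 != k)
handle(0)
height = k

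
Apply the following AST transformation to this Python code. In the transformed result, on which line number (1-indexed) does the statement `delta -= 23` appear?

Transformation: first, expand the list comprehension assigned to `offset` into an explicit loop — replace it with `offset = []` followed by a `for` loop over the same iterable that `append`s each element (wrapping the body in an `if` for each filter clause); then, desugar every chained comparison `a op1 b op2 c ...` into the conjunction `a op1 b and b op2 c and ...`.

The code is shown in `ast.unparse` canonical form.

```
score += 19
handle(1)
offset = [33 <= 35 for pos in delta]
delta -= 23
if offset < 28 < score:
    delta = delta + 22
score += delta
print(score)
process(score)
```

6

Transformed code:
score += 19
handle(1)
offset = []
for pos in delta:
    offset.append(33 <= 35)
delta -= 23
if offset < 28 and 28 < score:
    delta = delta + 22
score += delta
print(score)
process(score)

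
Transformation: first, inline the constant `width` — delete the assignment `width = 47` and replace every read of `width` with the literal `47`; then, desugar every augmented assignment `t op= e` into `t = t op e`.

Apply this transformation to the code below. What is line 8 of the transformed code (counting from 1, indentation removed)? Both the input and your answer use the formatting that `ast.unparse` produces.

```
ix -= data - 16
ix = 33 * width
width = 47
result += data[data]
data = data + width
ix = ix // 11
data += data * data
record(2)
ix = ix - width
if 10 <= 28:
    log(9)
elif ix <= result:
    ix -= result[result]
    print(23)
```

ix = ix - 47

Transformed code:
ix = ix - (data - 16)
ix = 33 * 47
result = result + data[data]
data = data + 47
ix = ix // 11
data = data + data * data
record(2)
ix = ix - 47
if 10 <= 28:
    log(9)
elif ix <= result:
    ix = ix - result[result]
    print(23)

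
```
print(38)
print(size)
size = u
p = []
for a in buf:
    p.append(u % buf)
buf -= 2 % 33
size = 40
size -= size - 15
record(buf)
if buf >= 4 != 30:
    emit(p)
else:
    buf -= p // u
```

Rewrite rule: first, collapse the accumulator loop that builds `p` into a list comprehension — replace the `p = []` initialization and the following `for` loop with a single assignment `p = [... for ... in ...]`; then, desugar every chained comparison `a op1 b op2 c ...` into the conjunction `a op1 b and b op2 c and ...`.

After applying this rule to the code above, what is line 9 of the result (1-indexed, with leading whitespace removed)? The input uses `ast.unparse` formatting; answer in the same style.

if buf >= 4 and 4 != 30:

Transformed code:
print(38)
print(size)
size = u
p = [u % buf for a in buf]
buf -= 2 % 33
size = 40
size -= size - 15
record(buf)
if buf >= 4 and 4 != 30:
    emit(p)
else:
    buf -= p // u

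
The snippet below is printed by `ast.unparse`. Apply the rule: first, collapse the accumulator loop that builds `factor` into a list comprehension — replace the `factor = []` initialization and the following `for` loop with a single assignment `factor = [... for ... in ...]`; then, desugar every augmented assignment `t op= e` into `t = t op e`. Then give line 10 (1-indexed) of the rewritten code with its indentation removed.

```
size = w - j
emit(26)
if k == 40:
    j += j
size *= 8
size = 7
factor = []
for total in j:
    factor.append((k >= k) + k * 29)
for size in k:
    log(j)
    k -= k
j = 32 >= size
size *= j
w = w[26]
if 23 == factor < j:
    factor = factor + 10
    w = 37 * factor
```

k = k - k

Transformed code:
size = w - j
emit(26)
if k == 40:
    j = j + j
size = size * 8
size = 7
factor = [(k >= k) + k * 29 for total in j]
for size in k:
    log(j)
    k = k - k
j = 32 >= size
size = size * j
w = w[26]
if 23 == factor < j:
    factor = factor + 10
    w = 37 * factor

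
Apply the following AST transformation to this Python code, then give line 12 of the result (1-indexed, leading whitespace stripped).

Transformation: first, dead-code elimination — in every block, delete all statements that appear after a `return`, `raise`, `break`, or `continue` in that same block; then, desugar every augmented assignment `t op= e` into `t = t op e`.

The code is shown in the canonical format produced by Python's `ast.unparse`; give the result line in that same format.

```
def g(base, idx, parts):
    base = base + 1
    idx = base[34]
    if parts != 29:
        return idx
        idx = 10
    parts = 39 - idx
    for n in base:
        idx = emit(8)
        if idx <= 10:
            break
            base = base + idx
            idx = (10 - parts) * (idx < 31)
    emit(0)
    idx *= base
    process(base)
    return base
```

idx = idx * base

Transformed code:
def g(base, idx, parts):
    base = base + 1
    idx = base[34]
    if parts != 29:
        return idx
    parts = 39 - idx
    for n in base:
        idx = emit(8)
        if idx <= 10:
            break
    emit(0)
    idx = idx * base
    process(base)
    return base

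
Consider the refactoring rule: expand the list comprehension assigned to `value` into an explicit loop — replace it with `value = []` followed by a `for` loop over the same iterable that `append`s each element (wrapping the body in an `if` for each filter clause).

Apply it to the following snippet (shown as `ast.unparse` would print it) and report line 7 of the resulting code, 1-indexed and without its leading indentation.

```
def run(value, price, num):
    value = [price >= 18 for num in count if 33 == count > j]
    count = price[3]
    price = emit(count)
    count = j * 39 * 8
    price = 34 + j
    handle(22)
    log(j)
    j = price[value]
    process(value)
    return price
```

Transformed code:
def run(value, price, num):
    value = []
    for num in count:
        if 33 == count > j:
            value.append(price >= 18)
    count = price[3]
    price = emit(count)
    count = j * 39 * 8
    price = 34 + j
    handle(22)
    log(j)
    j = price[value]
    process(value)
    return price

price = emit(count)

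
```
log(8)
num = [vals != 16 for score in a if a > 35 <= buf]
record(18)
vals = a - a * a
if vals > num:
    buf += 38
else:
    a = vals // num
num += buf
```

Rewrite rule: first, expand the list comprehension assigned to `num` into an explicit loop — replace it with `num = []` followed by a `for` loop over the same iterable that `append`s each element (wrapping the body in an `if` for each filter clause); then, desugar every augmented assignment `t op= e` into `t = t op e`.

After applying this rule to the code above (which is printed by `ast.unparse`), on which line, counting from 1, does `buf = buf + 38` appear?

9

Transformed code:
log(8)
num = []
for score in a:
    if a > 35 <= buf:
        num.append(vals != 16)
record(18)
vals = a - a * a
if vals > num:
    buf = buf + 38
else:
    a = vals // num
num = num + buf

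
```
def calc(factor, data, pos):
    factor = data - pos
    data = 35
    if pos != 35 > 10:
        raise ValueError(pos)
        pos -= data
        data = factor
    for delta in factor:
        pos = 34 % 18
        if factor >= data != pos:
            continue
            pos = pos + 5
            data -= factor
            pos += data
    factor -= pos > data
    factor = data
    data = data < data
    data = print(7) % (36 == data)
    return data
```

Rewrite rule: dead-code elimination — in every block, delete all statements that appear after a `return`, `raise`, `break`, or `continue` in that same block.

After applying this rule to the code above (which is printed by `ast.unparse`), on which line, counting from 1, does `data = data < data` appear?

Transformed code:
def calc(factor, data, pos):
    factor = data - pos
    data = 35
    if pos != 35 > 10:
        raise ValueError(pos)
    for delta in factor:
        pos = 34 % 18
        if factor >= data != pos:
            continue
    factor -= pos > data
    factor = data
    data = data < data
    data = print(7) % (36 == data)
    return data

12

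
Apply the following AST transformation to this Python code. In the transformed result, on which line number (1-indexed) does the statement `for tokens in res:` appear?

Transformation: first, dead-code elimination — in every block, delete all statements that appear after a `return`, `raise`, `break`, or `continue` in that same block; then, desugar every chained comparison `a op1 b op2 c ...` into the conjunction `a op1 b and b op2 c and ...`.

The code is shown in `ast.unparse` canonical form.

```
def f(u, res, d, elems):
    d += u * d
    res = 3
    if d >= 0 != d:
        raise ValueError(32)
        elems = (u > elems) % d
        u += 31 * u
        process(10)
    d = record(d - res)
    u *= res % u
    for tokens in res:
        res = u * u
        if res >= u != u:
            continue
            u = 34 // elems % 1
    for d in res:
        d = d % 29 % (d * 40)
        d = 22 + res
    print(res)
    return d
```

8

Transformed code:
def f(u, res, d, elems):
    d += u * d
    res = 3
    if d >= 0 and 0 != d:
        raise ValueError(32)
    d = record(d - res)
    u *= res % u
    for tokens in res:
        res = u * u
        if res >= u and u != u:
            continue
    for d in res:
        d = d % 29 % (d * 40)
        d = 22 + res
    print(res)
    return d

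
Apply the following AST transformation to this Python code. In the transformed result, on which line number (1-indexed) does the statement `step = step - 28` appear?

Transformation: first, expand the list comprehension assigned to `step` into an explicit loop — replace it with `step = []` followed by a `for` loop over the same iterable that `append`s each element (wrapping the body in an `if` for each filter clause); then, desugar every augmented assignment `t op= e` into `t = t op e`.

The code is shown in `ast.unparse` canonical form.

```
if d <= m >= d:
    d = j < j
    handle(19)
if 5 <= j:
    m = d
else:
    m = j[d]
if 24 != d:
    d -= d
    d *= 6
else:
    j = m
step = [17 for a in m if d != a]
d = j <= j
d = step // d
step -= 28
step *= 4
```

Transformed code:
if d <= m >= d:
    d = j < j
    handle(19)
if 5 <= j:
    m = d
else:
    m = j[d]
if 24 != d:
    d = d - d
    d = d * 6
else:
    j = m
step = []
for a in m:
    if d != a:
        step.append(17)
d = j <= j
d = step // d
step = step - 28
step = step * 4

19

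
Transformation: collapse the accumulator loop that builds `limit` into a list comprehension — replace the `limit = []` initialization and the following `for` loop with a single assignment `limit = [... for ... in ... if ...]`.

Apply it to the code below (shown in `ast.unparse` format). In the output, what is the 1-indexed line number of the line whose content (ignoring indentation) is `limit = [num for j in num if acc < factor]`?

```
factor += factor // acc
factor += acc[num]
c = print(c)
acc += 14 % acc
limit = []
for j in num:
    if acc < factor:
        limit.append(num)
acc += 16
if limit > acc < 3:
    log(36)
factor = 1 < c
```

5

Transformed code:
factor += factor // acc
factor += acc[num]
c = print(c)
acc += 14 % acc
limit = [num for j in num if acc < factor]
acc += 16
if limit > acc < 3:
    log(36)
factor = 1 < c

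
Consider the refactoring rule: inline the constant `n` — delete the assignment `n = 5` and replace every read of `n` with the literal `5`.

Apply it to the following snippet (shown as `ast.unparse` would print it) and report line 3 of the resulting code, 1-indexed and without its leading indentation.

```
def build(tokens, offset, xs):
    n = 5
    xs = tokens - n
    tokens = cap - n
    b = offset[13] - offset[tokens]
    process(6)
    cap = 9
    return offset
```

Transformed code:
def build(tokens, offset, xs):
    xs = tokens - 5
    tokens = cap - 5
    b = offset[13] - offset[tokens]
    process(6)
    cap = 9
    return offset

tokens = cap - 5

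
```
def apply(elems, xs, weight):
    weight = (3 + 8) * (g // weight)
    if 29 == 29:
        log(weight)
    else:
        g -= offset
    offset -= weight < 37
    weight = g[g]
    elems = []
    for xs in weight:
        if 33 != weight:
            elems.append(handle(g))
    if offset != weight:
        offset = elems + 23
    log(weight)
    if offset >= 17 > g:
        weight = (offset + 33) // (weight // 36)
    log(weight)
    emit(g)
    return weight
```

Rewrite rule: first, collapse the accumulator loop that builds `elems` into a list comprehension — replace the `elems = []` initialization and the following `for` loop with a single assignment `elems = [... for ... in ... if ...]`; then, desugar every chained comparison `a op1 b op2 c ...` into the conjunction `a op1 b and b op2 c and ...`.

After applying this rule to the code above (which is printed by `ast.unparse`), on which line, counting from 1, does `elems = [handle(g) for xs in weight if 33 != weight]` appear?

Transformed code:
def apply(elems, xs, weight):
    weight = (3 + 8) * (g // weight)
    if 29 == 29:
        log(weight)
    else:
        g -= offset
    offset -= weight < 37
    weight = g[g]
    elems = [handle(g) for xs in weight if 33 != weight]
    if offset != weight:
        offset = elems + 23
    log(weight)
    if offset >= 17 and 17 > g:
        weight = (offset + 33) // (weight // 36)
    log(weight)
    emit(g)
    return weight

9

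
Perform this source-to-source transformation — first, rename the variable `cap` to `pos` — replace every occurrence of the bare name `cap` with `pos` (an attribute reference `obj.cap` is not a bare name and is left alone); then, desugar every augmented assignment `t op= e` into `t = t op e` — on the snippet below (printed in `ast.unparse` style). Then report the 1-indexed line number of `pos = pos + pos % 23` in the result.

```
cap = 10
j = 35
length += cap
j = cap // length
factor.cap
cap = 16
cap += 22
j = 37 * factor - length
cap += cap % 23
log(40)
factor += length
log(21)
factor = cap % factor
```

9

Transformed code:
pos = 10
j = 35
length = length + pos
j = pos // length
factor.cap
pos = 16
pos = pos + 22
j = 37 * factor - length
pos = pos + pos % 23
log(40)
factor = factor + length
log(21)
factor = pos % factor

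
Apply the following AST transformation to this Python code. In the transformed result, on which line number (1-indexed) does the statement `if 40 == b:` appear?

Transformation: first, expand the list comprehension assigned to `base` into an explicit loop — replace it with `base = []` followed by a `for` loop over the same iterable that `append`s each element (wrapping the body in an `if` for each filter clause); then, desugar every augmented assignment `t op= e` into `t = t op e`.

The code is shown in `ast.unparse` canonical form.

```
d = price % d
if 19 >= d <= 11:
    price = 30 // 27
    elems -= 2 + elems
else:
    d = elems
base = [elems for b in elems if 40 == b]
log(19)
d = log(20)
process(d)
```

9

Transformed code:
d = price % d
if 19 >= d <= 11:
    price = 30 // 27
    elems = elems - (2 + elems)
else:
    d = elems
base = []
for b in elems:
    if 40 == b:
        base.append(elems)
log(19)
d = log(20)
process(d)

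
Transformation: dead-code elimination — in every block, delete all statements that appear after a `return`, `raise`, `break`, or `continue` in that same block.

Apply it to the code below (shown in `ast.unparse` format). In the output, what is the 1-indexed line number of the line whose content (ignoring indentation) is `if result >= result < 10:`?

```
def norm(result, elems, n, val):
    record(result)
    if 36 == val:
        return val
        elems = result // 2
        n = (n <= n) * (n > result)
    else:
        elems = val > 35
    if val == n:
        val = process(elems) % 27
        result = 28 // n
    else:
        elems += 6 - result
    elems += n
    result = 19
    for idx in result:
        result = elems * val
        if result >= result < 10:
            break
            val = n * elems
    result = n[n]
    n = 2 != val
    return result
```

16

Transformed code:
def norm(result, elems, n, val):
    record(result)
    if 36 == val:
        return val
    else:
        elems = val > 35
    if val == n:
        val = process(elems) % 27
        result = 28 // n
    else:
        elems += 6 - result
    elems += n
    result = 19
    for idx in result:
        result = elems * val
        if result >= result < 10:
            break
    result = n[n]
    n = 2 != val
    return result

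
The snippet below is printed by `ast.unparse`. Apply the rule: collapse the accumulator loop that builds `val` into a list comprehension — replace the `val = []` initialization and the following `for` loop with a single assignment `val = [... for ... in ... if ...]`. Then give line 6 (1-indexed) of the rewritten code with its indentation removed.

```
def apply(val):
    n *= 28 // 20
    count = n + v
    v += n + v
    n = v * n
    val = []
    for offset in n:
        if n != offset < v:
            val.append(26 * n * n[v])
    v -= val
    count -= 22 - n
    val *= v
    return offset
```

val = [26 * n * n[v] for offset in n if n != offset < v]

Transformed code:
def apply(val):
    n *= 28 // 20
    count = n + v
    v += n + v
    n = v * n
    val = [26 * n * n[v] for offset in n if n != offset < v]
    v -= val
    count -= 22 - n
    val *= v
    return offset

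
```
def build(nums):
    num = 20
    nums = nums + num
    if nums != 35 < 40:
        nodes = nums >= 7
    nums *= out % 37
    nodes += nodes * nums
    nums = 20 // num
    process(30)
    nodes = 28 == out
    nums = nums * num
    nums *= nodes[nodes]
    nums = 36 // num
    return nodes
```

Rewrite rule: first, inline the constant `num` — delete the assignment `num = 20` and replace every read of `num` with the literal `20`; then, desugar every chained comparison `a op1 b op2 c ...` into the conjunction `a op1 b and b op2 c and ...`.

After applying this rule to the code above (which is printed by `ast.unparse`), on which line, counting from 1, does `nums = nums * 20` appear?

Transformed code:
def build(nums):
    nums = nums + 20
    if nums != 35 and 35 < 40:
        nodes = nums >= 7
    nums *= out % 37
    nodes += nodes * nums
    nums = 20 // 20
    process(30)
    nodes = 28 == out
    nums = nums * 20
    nums *= nodes[nodes]
    nums = 36 // 20
    return nodes

10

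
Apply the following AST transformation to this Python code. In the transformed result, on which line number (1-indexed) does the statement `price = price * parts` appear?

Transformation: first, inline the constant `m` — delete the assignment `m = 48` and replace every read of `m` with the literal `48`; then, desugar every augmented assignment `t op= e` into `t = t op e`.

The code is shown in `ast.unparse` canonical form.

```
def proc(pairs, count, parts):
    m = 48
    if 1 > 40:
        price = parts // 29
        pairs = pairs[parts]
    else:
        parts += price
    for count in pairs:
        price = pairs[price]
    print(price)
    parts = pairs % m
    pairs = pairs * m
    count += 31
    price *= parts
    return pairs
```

Transformed code:
def proc(pairs, count, parts):
    if 1 > 40:
        price = parts // 29
        pairs = pairs[parts]
    else:
        parts = parts + price
    for count in pairs:
        price = pairs[price]
    print(price)
    parts = pairs % 48
    pairs = pairs * 48
    count = count + 31
    price = price * parts
    return pairs

13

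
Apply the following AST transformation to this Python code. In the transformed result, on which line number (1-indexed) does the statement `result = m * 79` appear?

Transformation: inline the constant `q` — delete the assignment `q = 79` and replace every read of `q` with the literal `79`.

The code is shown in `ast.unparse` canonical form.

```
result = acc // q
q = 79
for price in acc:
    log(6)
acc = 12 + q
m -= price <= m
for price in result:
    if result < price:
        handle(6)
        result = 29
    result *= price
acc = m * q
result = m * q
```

12

Transformed code:
result = acc // 79
for price in acc:
    log(6)
acc = 12 + 79
m -= price <= m
for price in result:
    if result < price:
        handle(6)
        result = 29
    result *= price
acc = m * 79
result = m * 79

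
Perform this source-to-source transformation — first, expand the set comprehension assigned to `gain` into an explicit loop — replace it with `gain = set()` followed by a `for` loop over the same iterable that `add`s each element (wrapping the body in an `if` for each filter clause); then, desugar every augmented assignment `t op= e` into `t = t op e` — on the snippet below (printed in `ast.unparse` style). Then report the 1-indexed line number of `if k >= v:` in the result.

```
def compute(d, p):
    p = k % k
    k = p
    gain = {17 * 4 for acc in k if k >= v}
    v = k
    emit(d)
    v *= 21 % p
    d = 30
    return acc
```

Transformed code:
def compute(d, p):
    p = k % k
    k = p
    gain = set()
    for acc in k:
        if k >= v:
            gain.add(17 * 4)
    v = k
    emit(d)
    v = v * (21 % p)
    d = 30
    return acc

6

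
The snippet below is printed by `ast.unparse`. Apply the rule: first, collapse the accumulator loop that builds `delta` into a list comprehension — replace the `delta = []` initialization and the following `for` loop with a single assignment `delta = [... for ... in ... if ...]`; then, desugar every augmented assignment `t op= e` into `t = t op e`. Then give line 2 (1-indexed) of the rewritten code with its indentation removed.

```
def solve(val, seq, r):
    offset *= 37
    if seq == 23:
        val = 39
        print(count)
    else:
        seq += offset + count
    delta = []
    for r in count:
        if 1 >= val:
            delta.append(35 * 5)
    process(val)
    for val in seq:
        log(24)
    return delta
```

offset = offset * 37

Transformed code:
def solve(val, seq, r):
    offset = offset * 37
    if seq == 23:
        val = 39
        print(count)
    else:
        seq = seq + (offset + count)
    delta = [35 * 5 for r in count if 1 >= val]
    process(val)
    for val in seq:
        log(24)
    return delta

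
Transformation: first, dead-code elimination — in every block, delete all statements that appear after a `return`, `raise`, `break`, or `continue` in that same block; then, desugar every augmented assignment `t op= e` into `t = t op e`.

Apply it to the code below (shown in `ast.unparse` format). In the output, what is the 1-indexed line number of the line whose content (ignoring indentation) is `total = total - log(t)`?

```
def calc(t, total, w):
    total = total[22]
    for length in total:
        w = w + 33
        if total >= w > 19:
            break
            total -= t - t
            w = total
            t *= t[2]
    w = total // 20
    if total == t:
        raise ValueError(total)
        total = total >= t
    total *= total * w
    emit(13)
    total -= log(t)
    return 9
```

12

Transformed code:
def calc(t, total, w):
    total = total[22]
    for length in total:
        w = w + 33
        if total >= w > 19:
            break
    w = total // 20
    if total == t:
        raise ValueError(total)
    total = total * (total * w)
    emit(13)
    total = total - log(t)
    return 9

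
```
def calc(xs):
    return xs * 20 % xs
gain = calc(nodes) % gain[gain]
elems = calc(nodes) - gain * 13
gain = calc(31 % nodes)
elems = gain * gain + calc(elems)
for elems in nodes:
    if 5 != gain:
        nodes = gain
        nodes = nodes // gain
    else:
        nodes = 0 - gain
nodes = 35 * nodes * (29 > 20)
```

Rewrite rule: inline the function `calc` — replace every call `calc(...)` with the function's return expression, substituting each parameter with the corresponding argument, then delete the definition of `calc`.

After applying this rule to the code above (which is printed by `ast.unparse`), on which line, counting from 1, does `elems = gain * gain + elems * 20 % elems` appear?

4

Transformed code:
gain = nodes * 20 % nodes % gain[gain]
elems = nodes * 20 % nodes - gain * 13
gain = 31 % nodes * 20 % (31 % nodes)
elems = gain * gain + elems * 20 % elems
for elems in nodes:
    if 5 != gain:
        nodes = gain
        nodes = nodes // gain
    else:
        nodes = 0 - gain
nodes = 35 * nodes * (29 > 20)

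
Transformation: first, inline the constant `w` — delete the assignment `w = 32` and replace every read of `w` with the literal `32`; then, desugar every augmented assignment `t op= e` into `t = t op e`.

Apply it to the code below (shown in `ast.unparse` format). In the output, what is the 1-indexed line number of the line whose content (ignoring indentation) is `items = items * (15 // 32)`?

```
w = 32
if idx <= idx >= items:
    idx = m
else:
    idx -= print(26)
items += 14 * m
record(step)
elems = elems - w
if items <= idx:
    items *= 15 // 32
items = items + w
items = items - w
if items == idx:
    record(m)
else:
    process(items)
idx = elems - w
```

Transformed code:
if idx <= idx >= items:
    idx = m
else:
    idx = idx - print(26)
items = items + 14 * m
record(step)
elems = elems - 32
if items <= idx:
    items = items * (15 // 32)
items = items + 32
items = items - 32
if items == idx:
    record(m)
else:
    process(items)
idx = elems - 32

9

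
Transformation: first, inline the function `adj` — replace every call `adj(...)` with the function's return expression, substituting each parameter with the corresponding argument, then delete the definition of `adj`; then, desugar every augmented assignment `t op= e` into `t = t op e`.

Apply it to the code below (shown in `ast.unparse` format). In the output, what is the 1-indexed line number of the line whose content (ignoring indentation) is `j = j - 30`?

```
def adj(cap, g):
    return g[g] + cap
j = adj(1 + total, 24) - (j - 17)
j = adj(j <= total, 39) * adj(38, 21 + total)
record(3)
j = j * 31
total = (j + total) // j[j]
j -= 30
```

6

Transformed code:
j = 24[24] + (1 + total) - (j - 17)
j = (39[39] + (j <= total)) * ((21 + total)[21 + total] + 38)
record(3)
j = j * 31
total = (j + total) // j[j]
j = j - 30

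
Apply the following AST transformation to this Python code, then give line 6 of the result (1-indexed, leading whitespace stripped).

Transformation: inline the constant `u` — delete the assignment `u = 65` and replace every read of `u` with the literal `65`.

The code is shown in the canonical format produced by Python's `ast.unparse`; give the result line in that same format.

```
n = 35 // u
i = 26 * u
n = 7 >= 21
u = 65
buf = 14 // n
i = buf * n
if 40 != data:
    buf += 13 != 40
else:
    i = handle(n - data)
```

Transformed code:
n = 35 // 65
i = 26 * 65
n = 7 >= 21
buf = 14 // n
i = buf * n
if 40 != data:
    buf += 13 != 40
else:
    i = handle(n - data)

if 40 != data:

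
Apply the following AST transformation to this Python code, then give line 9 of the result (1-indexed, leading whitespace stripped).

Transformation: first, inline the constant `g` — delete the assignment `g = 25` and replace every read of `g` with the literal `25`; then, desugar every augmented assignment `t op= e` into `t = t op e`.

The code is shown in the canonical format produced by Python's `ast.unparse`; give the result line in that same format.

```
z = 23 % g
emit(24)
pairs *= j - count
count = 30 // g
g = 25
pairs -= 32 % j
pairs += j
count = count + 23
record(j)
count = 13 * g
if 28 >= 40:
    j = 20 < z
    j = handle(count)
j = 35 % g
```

Transformed code:
z = 23 % 25
emit(24)
pairs = pairs * (j - count)
count = 30 // 25
pairs = pairs - 32 % j
pairs = pairs + j
count = count + 23
record(j)
count = 13 * 25
if 28 >= 40:
    j = 20 < z
    j = handle(count)
j = 35 % 25

count = 13 * 25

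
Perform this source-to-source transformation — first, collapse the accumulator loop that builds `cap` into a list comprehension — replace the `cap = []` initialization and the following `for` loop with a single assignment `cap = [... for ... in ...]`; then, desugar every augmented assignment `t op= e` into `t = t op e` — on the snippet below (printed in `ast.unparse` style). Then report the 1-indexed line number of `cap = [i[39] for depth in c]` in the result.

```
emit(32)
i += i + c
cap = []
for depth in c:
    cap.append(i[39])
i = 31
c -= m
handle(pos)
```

3

Transformed code:
emit(32)
i = i + (i + c)
cap = [i[39] for depth in c]
i = 31
c = c - m
handle(pos)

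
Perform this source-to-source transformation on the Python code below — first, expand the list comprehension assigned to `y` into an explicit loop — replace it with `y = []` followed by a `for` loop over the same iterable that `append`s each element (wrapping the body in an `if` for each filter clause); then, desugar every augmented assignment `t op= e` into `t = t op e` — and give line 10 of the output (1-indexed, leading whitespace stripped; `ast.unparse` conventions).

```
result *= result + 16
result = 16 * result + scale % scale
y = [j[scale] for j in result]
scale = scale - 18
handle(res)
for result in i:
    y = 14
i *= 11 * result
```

i = i * (11 * result)

Transformed code:
result = result * (result + 16)
result = 16 * result + scale % scale
y = []
for j in result:
    y.append(j[scale])
scale = scale - 18
handle(res)
for result in i:
    y = 14
i = i * (11 * result)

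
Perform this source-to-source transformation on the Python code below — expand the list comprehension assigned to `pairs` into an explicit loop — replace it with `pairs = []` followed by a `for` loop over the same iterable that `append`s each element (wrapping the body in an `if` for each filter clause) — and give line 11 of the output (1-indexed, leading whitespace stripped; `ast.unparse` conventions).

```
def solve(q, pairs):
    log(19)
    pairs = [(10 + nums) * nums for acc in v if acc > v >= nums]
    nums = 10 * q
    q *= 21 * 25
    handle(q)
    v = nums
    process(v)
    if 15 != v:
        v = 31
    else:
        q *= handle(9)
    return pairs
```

Transformed code:
def solve(q, pairs):
    log(19)
    pairs = []
    for acc in v:
        if acc > v >= nums:
            pairs.append((10 + nums) * nums)
    nums = 10 * q
    q *= 21 * 25
    handle(q)
    v = nums
    process(v)
    if 15 != v:
        v = 31
    else:
        q *= handle(9)
    return pairs

process(v)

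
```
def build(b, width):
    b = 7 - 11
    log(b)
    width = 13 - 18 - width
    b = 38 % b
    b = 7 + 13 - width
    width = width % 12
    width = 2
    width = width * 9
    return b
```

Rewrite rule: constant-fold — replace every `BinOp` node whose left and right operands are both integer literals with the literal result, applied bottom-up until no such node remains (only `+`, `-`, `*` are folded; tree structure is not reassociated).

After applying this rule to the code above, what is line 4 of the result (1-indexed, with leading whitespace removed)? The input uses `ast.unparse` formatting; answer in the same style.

width = -5 - width

Transformed code:
def build(b, width):
    b = -4
    log(b)
    width = -5 - width
    b = 38 % b
    b = 20 - width
    width = width % 12
    width = 2
    width = width * 9
    return b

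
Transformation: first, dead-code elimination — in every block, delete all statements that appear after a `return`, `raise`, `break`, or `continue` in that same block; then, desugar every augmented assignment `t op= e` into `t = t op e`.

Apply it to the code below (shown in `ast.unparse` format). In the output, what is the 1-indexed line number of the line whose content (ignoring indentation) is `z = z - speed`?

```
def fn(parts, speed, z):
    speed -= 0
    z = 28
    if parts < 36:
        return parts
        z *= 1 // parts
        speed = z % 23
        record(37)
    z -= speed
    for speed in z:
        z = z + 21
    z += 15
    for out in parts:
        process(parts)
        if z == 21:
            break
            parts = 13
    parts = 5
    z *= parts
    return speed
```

6

Transformed code:
def fn(parts, speed, z):
    speed = speed - 0
    z = 28
    if parts < 36:
        return parts
    z = z - speed
    for speed in z:
        z = z + 21
    z = z + 15
    for out in parts:
        process(parts)
        if z == 21:
            break
    parts = 5
    z = z * parts
    return speed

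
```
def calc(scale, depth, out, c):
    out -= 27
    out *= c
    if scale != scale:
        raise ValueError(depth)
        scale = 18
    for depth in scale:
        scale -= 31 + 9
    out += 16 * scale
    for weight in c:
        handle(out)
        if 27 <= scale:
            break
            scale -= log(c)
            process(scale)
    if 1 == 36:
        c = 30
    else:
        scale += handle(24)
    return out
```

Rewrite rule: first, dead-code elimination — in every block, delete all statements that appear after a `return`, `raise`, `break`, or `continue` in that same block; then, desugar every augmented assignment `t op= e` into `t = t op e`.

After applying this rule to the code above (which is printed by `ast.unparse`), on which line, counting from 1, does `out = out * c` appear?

3

Transformed code:
def calc(scale, depth, out, c):
    out = out - 27
    out = out * c
    if scale != scale:
        raise ValueError(depth)
    for depth in scale:
        scale = scale - (31 + 9)
    out = out + 16 * scale
    for weight in c:
        handle(out)
        if 27 <= scale:
            break
    if 1 == 36:
        c = 30
    else:
        scale = scale + handle(24)
    return out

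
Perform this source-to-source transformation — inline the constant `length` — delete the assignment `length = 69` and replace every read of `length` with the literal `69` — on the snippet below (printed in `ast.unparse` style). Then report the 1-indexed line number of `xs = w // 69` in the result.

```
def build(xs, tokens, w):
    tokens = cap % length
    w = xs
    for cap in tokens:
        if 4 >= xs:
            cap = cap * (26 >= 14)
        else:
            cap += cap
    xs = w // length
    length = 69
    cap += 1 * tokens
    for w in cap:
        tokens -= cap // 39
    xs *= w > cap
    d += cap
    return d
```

Transformed code:
def build(xs, tokens, w):
    tokens = cap % 69
    w = xs
    for cap in tokens:
        if 4 >= xs:
            cap = cap * (26 >= 14)
        else:
            cap += cap
    xs = w // 69
    cap += 1 * tokens
    for w in cap:
        tokens -= cap // 39
    xs *= w > cap
    d += cap
    return d

9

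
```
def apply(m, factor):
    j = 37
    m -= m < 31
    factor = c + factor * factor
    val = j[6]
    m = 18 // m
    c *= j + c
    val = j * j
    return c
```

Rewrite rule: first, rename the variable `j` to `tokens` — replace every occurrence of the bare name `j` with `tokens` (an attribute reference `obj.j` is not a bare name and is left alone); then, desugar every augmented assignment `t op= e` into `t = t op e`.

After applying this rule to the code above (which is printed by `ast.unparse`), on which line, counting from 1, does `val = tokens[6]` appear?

5

Transformed code:
def apply(m, factor):
    tokens = 37
    m = m - (m < 31)
    factor = c + factor * factor
    val = tokens[6]
    m = 18 // m
    c = c * (tokens + c)
    val = tokens * tokens
    return c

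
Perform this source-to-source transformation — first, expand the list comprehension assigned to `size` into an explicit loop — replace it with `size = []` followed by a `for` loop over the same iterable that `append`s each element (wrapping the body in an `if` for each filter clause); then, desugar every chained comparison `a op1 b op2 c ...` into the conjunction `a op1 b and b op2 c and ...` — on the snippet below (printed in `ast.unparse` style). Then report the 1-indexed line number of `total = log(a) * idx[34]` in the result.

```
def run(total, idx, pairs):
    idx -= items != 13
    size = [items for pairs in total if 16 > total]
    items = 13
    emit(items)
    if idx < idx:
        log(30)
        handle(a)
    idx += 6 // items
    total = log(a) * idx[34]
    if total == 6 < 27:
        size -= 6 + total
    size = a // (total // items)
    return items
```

13

Transformed code:
def run(total, idx, pairs):
    idx -= items != 13
    size = []
    for pairs in total:
        if 16 > total:
            size.append(items)
    items = 13
    emit(items)
    if idx < idx:
        log(30)
        handle(a)
    idx += 6 // items
    total = log(a) * idx[34]
    if total == 6 and 6 < 27:
        size -= 6 + total
    size = a // (total // items)
    return items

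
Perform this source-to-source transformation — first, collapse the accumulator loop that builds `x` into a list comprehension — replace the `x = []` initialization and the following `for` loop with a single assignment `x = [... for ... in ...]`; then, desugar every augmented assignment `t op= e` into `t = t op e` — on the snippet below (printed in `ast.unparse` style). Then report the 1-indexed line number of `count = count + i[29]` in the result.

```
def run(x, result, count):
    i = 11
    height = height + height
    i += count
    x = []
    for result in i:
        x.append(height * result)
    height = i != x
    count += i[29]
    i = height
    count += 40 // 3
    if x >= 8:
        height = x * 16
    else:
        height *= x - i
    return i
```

7

Transformed code:
def run(x, result, count):
    i = 11
    height = height + height
    i = i + count
    x = [height * result for result in i]
    height = i != x
    count = count + i[29]
    i = height
    count = count + 40 // 3
    if x >= 8:
        height = x * 16
    else:
        height = height * (x - i)
    return i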